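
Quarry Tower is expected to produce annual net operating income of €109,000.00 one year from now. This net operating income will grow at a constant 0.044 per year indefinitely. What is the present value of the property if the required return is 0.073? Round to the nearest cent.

Growing perpetuity: P = D₁ / (r − g) = €109,000.0000 / (0.073 − 0.044) = €3,758,620.69

€3758620.69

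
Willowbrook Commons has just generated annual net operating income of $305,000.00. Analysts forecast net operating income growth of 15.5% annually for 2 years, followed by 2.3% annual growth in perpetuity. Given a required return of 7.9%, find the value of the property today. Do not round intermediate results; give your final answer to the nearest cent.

$7060191.73

D_1 = 352275.00000
D_2 = 406877.62500
Terminal value at year 2: TV = D_2×(1+g_2)/(r−g_2) = 416235.81038/0.056 = 7432782.32812
P_0 = D_1/(1+r)^1 + D_2/(1+r)^2 + TV/(1+r)^2
    = 326482.85449 + 349478.86649 + 6384230.00747 = 7060191.72845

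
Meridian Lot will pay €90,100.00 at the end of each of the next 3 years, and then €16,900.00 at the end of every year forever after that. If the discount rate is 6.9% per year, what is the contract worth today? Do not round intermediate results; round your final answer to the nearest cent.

€437378.99

PV of 3-year annuity: €90,100.00 × [1 − (1+0.069)^−3] / 0.069 = 236883.54601
Perpetuity value at year 3: €16,900.00 / 0.069 = 244927.53623
PV of perpetuity: 244927.53623 / (1+0.069)^3 = 200495.43937
Total PV = 236883.54601 + 200495.43937 = 437378.98538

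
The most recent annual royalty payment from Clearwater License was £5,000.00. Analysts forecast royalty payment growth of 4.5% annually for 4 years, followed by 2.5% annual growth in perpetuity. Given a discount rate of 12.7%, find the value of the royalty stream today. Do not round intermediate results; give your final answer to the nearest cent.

D_1 = 5225.00000
D_2 = 5460.12500
D_3 = 5705.83062
D_4 = 5962.59300
Terminal value at year 4: TV = D_4×(1+g_2)/(r−g_2) = 6111.65783/0.102 = 59918.21400
P_0 = D_1/(1+r)^1 + D_2/(1+r)^2 + D_3/(1+r)^3 + D_4/(1+r)^4 + TV/(1+r)^4
    = 4636.20231 + 4298.87437 + 3986.09025 + 3696.06416 + 37141.82125 = 53759.05234

£53759.05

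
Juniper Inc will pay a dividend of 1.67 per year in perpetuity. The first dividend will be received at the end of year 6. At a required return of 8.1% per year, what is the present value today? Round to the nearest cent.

13.97

Value at end of year 5: C / r = 1.67 / 0.081 = 20.6173
Discount to today: PV = 20.6173 / (1 + 0.081)^5 = 20.6173 / 1.476143 = 13.97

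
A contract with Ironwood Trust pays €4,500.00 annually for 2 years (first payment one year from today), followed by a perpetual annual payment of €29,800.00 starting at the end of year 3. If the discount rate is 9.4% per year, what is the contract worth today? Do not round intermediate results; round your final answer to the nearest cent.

€272756.06

PV of 2-year annuity: €4,500.00 × [1 − (1+0.094)^−2] / 0.094 = 7873.25916
Perpetuity value at year 2: €29,800.00 / 0.094 = 317021.27660
PV of perpetuity: 317021.27660 / (1+0.094)^2 = 264882.80483
Total PV = 7873.25916 + 264882.80483 = 272756.06399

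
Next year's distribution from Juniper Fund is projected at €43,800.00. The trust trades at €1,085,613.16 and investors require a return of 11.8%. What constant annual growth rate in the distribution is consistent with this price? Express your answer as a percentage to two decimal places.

7.77%

P = D₁/(r−g) ⇒ g = r − D₁/P = 0.118 − €43,800.00/€1,085,613.16 = 0.077654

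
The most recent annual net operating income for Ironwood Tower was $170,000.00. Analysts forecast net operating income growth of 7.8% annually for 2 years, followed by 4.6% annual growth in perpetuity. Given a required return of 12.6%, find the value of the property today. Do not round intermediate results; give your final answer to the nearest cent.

D_1 = 183260.00000
D_2 = 197554.28000
Terminal value at year 2: TV = D_2×(1+g_2)/(r−g_2) = 206641.77688/0.08 = 2583022.21100
P_0 = D_1/(1+r)^1 + D_2/(1+r)^2 + TV/(1+r)^2
    = 162753.10835 + 155815.14281 + 2037282.99219 = 2355851.24334

$2355851.24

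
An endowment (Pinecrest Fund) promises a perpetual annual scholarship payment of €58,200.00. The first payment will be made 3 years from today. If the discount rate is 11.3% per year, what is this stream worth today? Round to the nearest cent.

€415771.02

Value at end of year 2: C / r = €58,200.00 / 0.113 = €515,044.2478
Discount to today: PV = €515,044.2478 / (1 + 0.113)^2 = €515,044.2478 / 1.238769 = €415,771.02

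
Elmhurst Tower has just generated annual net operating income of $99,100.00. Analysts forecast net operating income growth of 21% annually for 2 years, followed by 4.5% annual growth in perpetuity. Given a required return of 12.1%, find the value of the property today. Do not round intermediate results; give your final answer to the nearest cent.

D_1 = 119911.00000
D_2 = 145092.31000
Terminal value at year 2: TV = D_2×(1+g_2)/(r−g_2) = 151621.46395/0.076 = 1995019.26250
P_0 = D_1/(1+r)^1 + D_2/(1+r)^2 + TV/(1+r)^2
    = 106967.88582 + 115460.42983 + 1587580.91014 = 1810009.22579

$1810009.23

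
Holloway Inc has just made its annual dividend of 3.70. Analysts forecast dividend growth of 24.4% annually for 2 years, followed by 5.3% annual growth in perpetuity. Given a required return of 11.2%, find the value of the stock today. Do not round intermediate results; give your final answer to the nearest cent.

D_1 = 4.60280
D_2 = 5.72588
Terminal value at year 2: TV = D_2×(1+g_2)/(r−g_2) = 6.02936/0.059 = 102.19246
P_0 = D_1/(1+r)^1 + D_2/(1+r)^2 + TV/(1+r)^2
    = 4.13921 + 4.63055 + 82.64361 = 91.41337

91.41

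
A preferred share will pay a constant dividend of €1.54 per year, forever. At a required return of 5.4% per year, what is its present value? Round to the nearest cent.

Level perpetuity: PV = C / r = €1.54 / 0.054 = €28.52

€28.52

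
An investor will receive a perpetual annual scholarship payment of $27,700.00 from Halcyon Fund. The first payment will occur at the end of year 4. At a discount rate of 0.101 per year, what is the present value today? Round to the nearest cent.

$205492.72

Value at end of year 3: C / r = $27,700.00 / 0.101 = $274,257.4257
Discount to today: PV = $274,257.4257 / (1 + 0.101)^3 = $274,257.4257 / 1.334633 = $205,492.72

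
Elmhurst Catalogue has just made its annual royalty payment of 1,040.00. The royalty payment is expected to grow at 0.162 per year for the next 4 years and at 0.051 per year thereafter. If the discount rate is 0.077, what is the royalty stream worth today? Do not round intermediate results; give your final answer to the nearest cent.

62015.31

D_1 = 1208.48000
D_2 = 1404.25376
D_3 = 1631.74287
D_4 = 1896.08521
Terminal value at year 4: TV = D_4×(1+g_2)/(r−g_2) = 1992.78556/0.026 = 76645.59845
P_0 = D_1/(1+r)^1 + D_2/(1+r)^2 + D_3/(1+r)^3 + D_4/(1+r)^4 + TV/(1+r)^4
    = 1122.07985 + 1210.63769 + 1306.18476 + 1409.27270 + 56967.13867 = 62015.31367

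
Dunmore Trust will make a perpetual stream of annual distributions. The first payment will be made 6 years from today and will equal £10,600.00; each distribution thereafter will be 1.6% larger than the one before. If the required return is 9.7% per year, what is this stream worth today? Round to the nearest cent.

Value at end of year 5: C₁ / (r − g) = £10,600.00 / (0.097 − 0.016) = £130,864.1975
Discount to today: PV = £130,864.1975 / (1 + 0.097)^5 = £130,864.1975 / 1.588668 = £82,373.54

£82373.54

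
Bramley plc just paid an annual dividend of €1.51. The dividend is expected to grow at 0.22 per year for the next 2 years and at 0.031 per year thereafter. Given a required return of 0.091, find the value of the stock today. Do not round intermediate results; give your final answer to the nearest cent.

€36.02

D_1 = 1.84220
D_2 = 2.24748
Terminal value at year 2: TV = D_2×(1+g_2)/(r−g_2) = 2.31716/0.06 = 38.61927
P_0 = D_1/(1+r)^1 + D_2/(1+r)^2 + TV/(1+r)^2
    = 1.68854 + 1.88820 + 32.44550 = 36.02224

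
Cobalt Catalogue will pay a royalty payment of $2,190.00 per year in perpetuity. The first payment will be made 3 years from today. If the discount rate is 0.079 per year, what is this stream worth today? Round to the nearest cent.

$23810.81

Value at end of year 2: C / r = $2,190.00 / 0.079 = $27,721.5190
Discount to today: PV = $27,721.5190 / (1 + 0.079)^2 = $27,721.5190 / 1.164241 = $23,810.81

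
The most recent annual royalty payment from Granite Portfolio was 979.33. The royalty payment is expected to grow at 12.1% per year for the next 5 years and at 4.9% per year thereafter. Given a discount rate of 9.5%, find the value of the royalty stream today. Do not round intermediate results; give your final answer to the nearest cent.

D_1 = 1097.82893
D_2 = 1230.66623
D_3 = 1379.57684
D_4 = 1546.50564
D_5 = 1733.63283
Terminal value at year 5: TV = D_5×(1+g_2)/(r−g_2) = 1818.58083/0.046 = 39534.36595
P_0 = D_1/(1+r)^1 + D_2/(1+r)^2 + D_3/(1+r)^3 + D_4/(1+r)^4 + D_5/(1+r)^5 + TV/(1+r)^5
    = 1002.58350 + 1026.38913 + 1050.76002 + 1075.70957 + 1101.25153 + 25113.32298 = 30370.01673

30370.02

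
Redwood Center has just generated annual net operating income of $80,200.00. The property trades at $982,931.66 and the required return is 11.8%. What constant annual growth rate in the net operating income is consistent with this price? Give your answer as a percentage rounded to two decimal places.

3.37%

P = D₀(1+g)/(r−g) ⇒ P(r−g) = D₀(1+g) ⇒ g(P+D₀) = P·r − D₀
g = (P·r − D₀)/(P + D₀) = ($982,931.66×0.118 − $80,200.00) / ($982,931.66 + $80,200.00) = 0.033661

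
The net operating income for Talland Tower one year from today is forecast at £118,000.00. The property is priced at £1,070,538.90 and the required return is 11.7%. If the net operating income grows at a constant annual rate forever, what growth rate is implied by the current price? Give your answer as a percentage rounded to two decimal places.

P = D₁/(r−g) ⇒ g = r − D₁/P = 0.117 − £118,000.00/£1,070,538.90 = 0.006775

0.68%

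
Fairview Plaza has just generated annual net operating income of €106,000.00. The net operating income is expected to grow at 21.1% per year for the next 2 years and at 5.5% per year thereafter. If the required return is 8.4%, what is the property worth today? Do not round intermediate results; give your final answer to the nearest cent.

€5063425.37

D_1 = 128366.00000
D_2 = 155451.22600
Terminal value at year 2: TV = D_2×(1+g_2)/(r−g_2) = 164001.04343/0.029 = 5655208.39414
P_0 = D_1/(1+r)^1 + D_2/(1+r)^2 + TV/(1+r)^2
    = 118418.81919 + 132292.61074 + 4812713.94226 = 5063425.37218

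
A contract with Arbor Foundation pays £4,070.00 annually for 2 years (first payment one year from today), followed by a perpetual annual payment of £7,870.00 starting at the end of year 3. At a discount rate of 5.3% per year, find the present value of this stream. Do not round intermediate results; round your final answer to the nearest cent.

£141454.73

PV of 2-year annuity: £4,070.00 × [1 − (1+0.053)^−2] / 0.053 = 7535.75233
Perpetuity value at year 2: £7,870.00 / 0.053 = 148490.56604
PV of perpetuity: 148490.56604 / (1+0.053)^2 = 133918.97616
Total PV = 7535.75233 + 133918.97616 = 141454.72849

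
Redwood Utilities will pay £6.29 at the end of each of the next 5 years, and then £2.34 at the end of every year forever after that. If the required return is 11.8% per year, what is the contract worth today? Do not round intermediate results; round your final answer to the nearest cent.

PV of 5-year annuity: £6.29 × [1 − (1+0.118)^−5] / 0.118 = 22.78684
Perpetuity value at year 5: £2.34 / 0.118 = 19.83051
PV of perpetuity: 19.83051 / (1+0.118)^5 = 11.35337
Total PV = 22.78684 + 11.35337 = 34.14021

£34.14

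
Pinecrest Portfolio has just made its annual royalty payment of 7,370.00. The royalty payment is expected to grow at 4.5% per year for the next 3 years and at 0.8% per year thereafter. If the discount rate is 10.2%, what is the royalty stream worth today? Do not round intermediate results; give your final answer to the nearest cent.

87291.97

D_1 = 7701.65000
D_2 = 8048.22425
D_3 = 8410.39434
Terminal value at year 3: TV = D_3×(1+g_2)/(r−g_2) = 8477.67750/0.094 = 90188.05847
P_0 = D_1/(1+r)^1 + D_2/(1+r)^2 + D_3/(1+r)^3 + TV/(1+r)^3
    = 6988.79310 + 6627.30380 + 6284.51223 + 67391.36518 = 87291.97432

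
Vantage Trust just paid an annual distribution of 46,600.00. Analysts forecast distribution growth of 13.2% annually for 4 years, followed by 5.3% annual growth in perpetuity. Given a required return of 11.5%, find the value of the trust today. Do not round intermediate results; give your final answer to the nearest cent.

1034445.32

D_1 = 52751.20000
D_2 = 59714.35840
D_3 = 67596.65371
D_4 = 76519.41200
Terminal value at year 4: TV = D_4×(1+g_2)/(r−g_2) = 80574.94083/0.062 = 1299595.81991
P_0 = D_1/(1+r)^1 + D_2/(1+r)^2 + D_3/(1+r)^3 + D_4/(1+r)^4 + TV/(1+r)^4
    = 47310.49327 + 48031.81918 + 48764.14288 + 49507.63205 + 840831.23473 = 1034445.32212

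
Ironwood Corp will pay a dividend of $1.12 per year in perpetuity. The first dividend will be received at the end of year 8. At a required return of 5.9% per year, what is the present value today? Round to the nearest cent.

$12.71

Value at end of year 7: C / r = $1.12 / 0.059 = $18.9831
Discount to today: PV = $18.9831 / (1 + 0.059)^7 = $18.9831 / 1.493729 = $12.71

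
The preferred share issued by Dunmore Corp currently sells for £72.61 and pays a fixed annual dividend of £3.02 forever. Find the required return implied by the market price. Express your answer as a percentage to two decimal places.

P = C/r ⇒ r = C/P = £3.02/£72.61 = 0.041592

4.16%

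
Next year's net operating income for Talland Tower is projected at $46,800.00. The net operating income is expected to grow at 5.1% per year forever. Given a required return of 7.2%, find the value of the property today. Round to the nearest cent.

$2228571.43

Growing perpetuity: P = D₁ / (r − g) = $46,800.0000 / (0.072 − 0.051) = $2,228,571.43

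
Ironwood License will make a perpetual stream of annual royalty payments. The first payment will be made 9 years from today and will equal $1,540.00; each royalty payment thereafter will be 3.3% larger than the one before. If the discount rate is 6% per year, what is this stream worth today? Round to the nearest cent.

$35785.74

Value at end of year 8: C₁ / (r − g) = $1,540.00 / (0.06 − 0.033) = $57,037.0370
Discount to today: PV = $57,037.0370 / (1 + 0.06)^8 = $57,037.0370 / 1.593848 = $35,785.74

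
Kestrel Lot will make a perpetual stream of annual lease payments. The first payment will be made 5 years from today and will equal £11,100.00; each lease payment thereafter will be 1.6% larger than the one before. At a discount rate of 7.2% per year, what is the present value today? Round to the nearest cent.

£150091.40

Value at end of year 4: C₁ / (r − g) = £11,100.00 / (0.072 − 0.016) = £198,214.2857
Discount to today: PV = £198,214.2857 / (1 + 0.072)^4 = £198,214.2857 / 1.320624 = £150,091.40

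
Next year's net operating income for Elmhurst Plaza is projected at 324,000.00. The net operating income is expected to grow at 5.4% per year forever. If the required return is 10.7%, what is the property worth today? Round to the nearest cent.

6113207.55

Growing perpetuity: P = D₁ / (r − g) = 324,000.0000 / (0.107 − 0.054) = 6,113,207.55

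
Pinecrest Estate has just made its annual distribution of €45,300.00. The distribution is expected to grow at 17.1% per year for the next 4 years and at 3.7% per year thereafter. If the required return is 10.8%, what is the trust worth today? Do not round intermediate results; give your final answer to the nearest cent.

€1033906.98

D_1 = 53046.30000
D_2 = 62117.21730
D_3 = 72739.26146
D_4 = 85177.67517
Terminal value at year 4: TV = D_4×(1+g_2)/(r−g_2) = 88329.24915/0.071 = 1244073.93167
P_0 = D_1/(1+r)^1 + D_2/(1+r)^2 + D_3/(1+r)^3 + D_4/(1+r)^4 + TV/(1+r)^4
    = 47875.72202 + 50597.89755 + 53474.85382 + 56515.39154 + 825443.11302 = 1033906.97795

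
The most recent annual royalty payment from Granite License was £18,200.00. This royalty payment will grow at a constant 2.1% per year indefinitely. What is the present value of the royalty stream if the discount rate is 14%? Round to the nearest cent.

£156152.94

D₁ = D₀ × (1 + g) = £18,200.00 × 1.021 = £18,582.2000
Growing perpetuity: P = D₁ / (r − g) = £18,582.2000 / (0.14 − 0.021) = £156,152.94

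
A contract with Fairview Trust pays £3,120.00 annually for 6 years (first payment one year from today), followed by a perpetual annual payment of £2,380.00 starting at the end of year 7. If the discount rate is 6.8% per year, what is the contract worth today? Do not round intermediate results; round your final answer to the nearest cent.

£38549.12

PV of 6-year annuity: £3,120.00 × [1 − (1+0.068)^−6] / 0.068 = 14963.87081
Perpetuity value at year 6: £2,380.00 / 0.068 = 35000.00000
PV of perpetuity: 35000.00000 / (1+0.068)^6 = 23585.25240
Total PV = 14963.87081 + 23585.25240 = 38549.12320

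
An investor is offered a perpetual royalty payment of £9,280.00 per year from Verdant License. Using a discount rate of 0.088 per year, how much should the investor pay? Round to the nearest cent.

£105454.55

Level perpetuity: PV = C / r = £9,280.00 / 0.088 = £105,454.55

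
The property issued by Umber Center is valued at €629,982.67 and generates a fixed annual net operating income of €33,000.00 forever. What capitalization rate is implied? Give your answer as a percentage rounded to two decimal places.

5.24%

P = C/r ⇒ r = C/P = €33,000.00/€629,982.67 = 0.052382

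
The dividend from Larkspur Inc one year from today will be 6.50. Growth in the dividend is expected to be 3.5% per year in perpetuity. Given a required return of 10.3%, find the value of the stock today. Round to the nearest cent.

Growing perpetuity: P = D₁ / (r − g) = 6.5000 / (0.103 − 0.035) = 95.59

95.59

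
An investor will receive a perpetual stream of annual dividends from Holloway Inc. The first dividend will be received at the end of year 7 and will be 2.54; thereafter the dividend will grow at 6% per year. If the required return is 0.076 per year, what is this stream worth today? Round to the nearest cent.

Value at end of year 6: C₁ / (r − g) = 2.54 / (0.076 − 0.06) = 158.7500
Discount to today: PV = 158.7500 / (1 + 0.076)^6 = 158.7500 / 1.551935 = 102.29

102.29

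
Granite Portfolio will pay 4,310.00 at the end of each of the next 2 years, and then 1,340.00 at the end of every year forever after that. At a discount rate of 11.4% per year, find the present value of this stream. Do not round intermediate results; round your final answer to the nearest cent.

PV of 2-year annuity: 4,310.00 × [1 − (1+0.114)^−2] / 0.114 = 7341.95759
Perpetuity value at year 2: 1,340.00 / 0.114 = 11754.38596
PV of perpetuity: 11754.38596 / (1+0.114)^2 = 9471.73558
Total PV = 7341.95759 + 9471.73558 = 16813.69317

16813.69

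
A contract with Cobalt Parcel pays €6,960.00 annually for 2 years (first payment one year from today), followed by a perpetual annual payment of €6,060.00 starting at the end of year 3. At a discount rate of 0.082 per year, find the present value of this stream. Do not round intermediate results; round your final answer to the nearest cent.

€75502.99

PV of 2-year annuity: €6,960.00 × [1 − (1+0.082)^−2] / 0.082 = 12377.57149
Perpetuity value at year 2: €6,060.00 / 0.082 = 73902.43902
PV of perpetuity: 73902.43902 / (1+0.082)^2 = 63125.41558
Total PV = 12377.57149 + 63125.41558 = 75502.98706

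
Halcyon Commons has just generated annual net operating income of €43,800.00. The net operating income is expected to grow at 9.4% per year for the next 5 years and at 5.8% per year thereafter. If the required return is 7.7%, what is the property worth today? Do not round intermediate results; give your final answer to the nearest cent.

€2867223.74

D_1 = 47917.20000
D_2 = 52421.41680
D_3 = 57349.02998
D_4 = 62739.83880
D_5 = 68637.38364
Terminal value at year 5: TV = D_5×(1+g_2)/(r−g_2) = 72618.35190/0.019 = 3822018.52082
P_0 = D_1/(1+r)^1 + D_2/(1+r)^2 + D_3/(1+r)^3 + D_4/(1+r)^4 + D_5/(1+r)^5 + TV/(1+r)^5
    = 44491.36490 + 45193.64271 + 45907.00569 + 46631.62881 + 47367.68980 + 2637632.41104 = 2867223.74296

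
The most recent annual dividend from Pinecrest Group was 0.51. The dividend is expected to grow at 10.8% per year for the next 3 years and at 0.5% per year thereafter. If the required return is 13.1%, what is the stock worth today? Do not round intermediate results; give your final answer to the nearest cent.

D_1 = 0.56508
D_2 = 0.62611
D_3 = 0.69373
Terminal value at year 3: TV = D_3×(1+g_2)/(r−g_2) = 0.69720/0.126 = 5.53331
P_0 = D_1/(1+r)^1 + D_2/(1+r)^2 + D_3/(1+r)^3 + TV/(1+r)^3
    = 0.49963 + 0.48947 + 0.47951 + 3.82470 = 5.29331

5.29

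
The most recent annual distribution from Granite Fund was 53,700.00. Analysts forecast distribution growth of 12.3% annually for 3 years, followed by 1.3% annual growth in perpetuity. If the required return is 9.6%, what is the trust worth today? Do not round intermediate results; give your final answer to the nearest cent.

874207.74

D_1 = 60305.10000
D_2 = 67722.62730
D_3 = 76052.51046
Terminal value at year 3: TV = D_3×(1+g_2)/(r−g_2) = 77041.19309/0.083 = 928207.14571
P_0 = D_1/(1+r)^1 + D_2/(1+r)^2 + D_3/(1+r)^3 + TV/(1+r)^3
    = 55022.90146 + 56378.39265 + 57767.27641 + 705039.16866 = 874207.73918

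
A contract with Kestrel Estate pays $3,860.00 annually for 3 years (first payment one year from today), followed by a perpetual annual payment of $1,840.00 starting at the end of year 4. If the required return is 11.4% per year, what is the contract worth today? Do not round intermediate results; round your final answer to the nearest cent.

$21042.51

PV of 3-year annuity: $3,860.00 × [1 − (1+0.114)^−3] / 0.114 = 9367.50080
Perpetuity value at year 3: $1,840.00 / 0.114 = 16140.35088
PV of perpetuity: 16140.35088 / (1+0.114)^3 = 11675.01371
Total PV = 9367.50080 + 11675.01371 = 21042.51451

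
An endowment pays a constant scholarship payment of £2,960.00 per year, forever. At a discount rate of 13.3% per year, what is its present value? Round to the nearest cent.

Level perpetuity: PV = C / r = £2,960.00 / 0.133 = £22,255.64

£22255.64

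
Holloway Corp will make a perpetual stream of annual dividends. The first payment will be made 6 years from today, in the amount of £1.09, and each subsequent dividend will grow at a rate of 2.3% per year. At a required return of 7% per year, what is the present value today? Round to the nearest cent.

Value at end of year 5: C₁ / (r − g) = £1.09 / (0.07 − 0.023) = £23.1915
Discount to today: PV = £23.1915 / (1 + 0.07)^5 = £23.1915 / 1.402552 = £16.54

£16.54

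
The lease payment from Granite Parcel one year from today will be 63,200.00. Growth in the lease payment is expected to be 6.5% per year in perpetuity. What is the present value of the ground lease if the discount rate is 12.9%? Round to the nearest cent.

987500.00

Growing perpetuity: P = D₁ / (r − g) = 63,200.0000 / (0.129 − 0.065) = 987,500.00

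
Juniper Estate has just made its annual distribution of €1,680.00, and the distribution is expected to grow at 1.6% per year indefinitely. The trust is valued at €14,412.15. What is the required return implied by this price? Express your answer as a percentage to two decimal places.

D₁ = €1,680.00 × 1.016 = €1,706.8800
P = D₁/(r − g) ⇒ r = D₁/P + g = €1,706.8800/€14,412.15 + 0.016 = 0.118433 + 0.016 = 0.134433

13.44%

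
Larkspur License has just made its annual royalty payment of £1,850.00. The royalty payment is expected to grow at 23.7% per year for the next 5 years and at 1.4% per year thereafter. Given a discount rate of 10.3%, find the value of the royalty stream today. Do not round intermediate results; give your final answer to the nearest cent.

£50612.59

D_1 = 2288.45000
D_2 = 2830.81265
D_3 = 3501.71525
D_4 = 4331.62176
D_5 = 5358.21612
Terminal value at year 5: TV = D_5×(1+g_2)/(r−g_2) = 5433.23115/0.089 = 61047.54096
P_0 = D_1/(1+r)^1 + D_2/(1+r)^2 + D_3/(1+r)^3 + D_4/(1+r)^4 + D_5/(1+r)^5 + TV/(1+r)^5
    = 2074.75068 + 2326.80561 + 2609.48191 + 2926.49965 + 3282.03089 + 37393.02610 = 50612.59485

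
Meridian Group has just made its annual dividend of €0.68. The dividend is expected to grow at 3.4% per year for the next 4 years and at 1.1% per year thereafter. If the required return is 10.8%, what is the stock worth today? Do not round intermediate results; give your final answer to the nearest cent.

€7.67

D_1 = 0.70312
D_2 = 0.72703
D_3 = 0.75174
D_4 = 0.77730
Terminal value at year 4: TV = D_4×(1+g_2)/(r−g_2) = 0.78585/0.097 = 8.10159
P_0 = D_1/(1+r)^1 + D_2/(1+r)^2 + D_3/(1+r)^3 + D_4/(1+r)^4 + TV/(1+r)^4
    = 0.63458 + 0.59220 + 0.55265 + 0.51574 + 5.37541 = 7.67059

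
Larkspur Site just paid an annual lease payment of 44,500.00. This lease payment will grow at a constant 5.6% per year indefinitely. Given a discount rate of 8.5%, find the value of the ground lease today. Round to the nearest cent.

1620413.79

D₁ = D₀ × (1 + g) = 44,500.00 × 1.056 = 46,992.0000
Growing perpetuity: P = D₁ / (r − g) = 46,992.0000 / (0.085 − 0.056) = 1,620,413.79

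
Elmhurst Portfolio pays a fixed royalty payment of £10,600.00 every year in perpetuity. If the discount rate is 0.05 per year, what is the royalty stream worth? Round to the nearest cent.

Level perpetuity: PV = C / r = £10,600.00 / 0.05 = £212,000.00

£212000.00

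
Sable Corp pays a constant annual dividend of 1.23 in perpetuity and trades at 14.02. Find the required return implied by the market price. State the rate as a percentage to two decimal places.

8.77%

P = C/r ⇒ r = C/P = 1.23/14.02 = 0.087732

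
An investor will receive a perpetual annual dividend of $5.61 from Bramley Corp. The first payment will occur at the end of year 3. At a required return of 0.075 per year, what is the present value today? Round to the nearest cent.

Value at end of year 2: C / r = $5.61 / 0.075 = $74.8000
Discount to today: PV = $74.8000 / (1 + 0.075)^2 = $74.8000 / 1.155625 = $64.73

$64.73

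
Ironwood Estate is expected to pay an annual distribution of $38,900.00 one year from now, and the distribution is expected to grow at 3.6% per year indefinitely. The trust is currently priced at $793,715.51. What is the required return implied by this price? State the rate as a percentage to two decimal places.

8.50%

P = D₁/(r − g) ⇒ r = D₁/P + g = $38,900.0000/$793,715.51 + 0.036 = 0.049010 + 0.036 = 0.085010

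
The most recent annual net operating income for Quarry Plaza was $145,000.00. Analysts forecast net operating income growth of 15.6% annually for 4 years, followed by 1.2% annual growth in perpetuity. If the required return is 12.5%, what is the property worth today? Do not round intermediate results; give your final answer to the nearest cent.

$2068814.29

D_1 = 167620.00000
D_2 = 193768.72000
D_3 = 223996.64032
D_4 = 258940.11621
Terminal value at year 4: TV = D_4×(1+g_2)/(r−g_2) = 262047.39760/0.113 = 2319003.51862
P_0 = D_1/(1+r)^1 + D_2/(1+r)^2 + D_3/(1+r)^3 + D_4/(1+r)^4 + TV/(1+r)^4
    = 148995.55556 + 153101.21086 + 157319.99979 + 161655.03978 + 1447742.48015 = 2068814.28614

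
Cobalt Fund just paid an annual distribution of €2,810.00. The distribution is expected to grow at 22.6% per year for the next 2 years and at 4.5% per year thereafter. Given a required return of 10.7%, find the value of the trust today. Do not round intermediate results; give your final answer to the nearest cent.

D_1 = 3445.06000
D_2 = 4223.64356
Terminal value at year 2: TV = D_2×(1+g_2)/(r−g_2) = 4413.70752/0.062 = 71188.83097
P_0 = D_1/(1+r)^1 + D_2/(1+r)^2 + TV/(1+r)^2
    = 3112.06865 + 3446.60901 + 58092.03889 = 64650.71655

€64650.72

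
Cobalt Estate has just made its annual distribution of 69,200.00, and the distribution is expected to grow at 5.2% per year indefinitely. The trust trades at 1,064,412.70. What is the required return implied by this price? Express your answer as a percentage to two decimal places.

D₁ = 69,200.00 × 1.052 = 72,798.4000
P = D₁/(r − g) ⇒ r = D₁/P + g = 72,798.4000/1,064,412.70 + 0.052 = 0.068393 + 0.052 = 0.120393

12.04%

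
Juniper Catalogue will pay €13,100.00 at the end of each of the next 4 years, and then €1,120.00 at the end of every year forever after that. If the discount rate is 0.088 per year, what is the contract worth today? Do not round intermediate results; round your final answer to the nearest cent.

PV of 4-year annuity: €13,100.00 × [1 − (1+0.088)^−4] / 0.088 = 42627.31058
Perpetuity value at year 4: €1,120.00 / 0.088 = 12727.27273
PV of perpetuity: 12727.27273 / (1+0.088)^4 = 9082.80037
Total PV = 42627.31058 + 9082.80037 = 51710.11096

€51710.11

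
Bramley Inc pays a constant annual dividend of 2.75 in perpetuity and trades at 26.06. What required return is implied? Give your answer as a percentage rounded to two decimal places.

10.55%

P = C/r ⇒ r = C/P = 2.75/26.06 = 0.105526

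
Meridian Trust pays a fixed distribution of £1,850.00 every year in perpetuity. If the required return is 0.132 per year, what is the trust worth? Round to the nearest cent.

Level perpetuity: PV = C / r = £1,850.00 / 0.132 = £14,015.15

£14015.15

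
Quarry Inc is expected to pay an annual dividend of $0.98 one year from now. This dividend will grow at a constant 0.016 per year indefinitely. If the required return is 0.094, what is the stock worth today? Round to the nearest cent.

Growing perpetuity: P = D₁ / (r − g) = $0.9800 / (0.094 − 0.016) = $12.56

$12.56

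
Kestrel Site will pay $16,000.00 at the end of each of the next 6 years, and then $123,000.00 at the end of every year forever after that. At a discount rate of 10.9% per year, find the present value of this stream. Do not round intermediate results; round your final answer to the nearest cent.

$674465.79

PV of 6-year annuity: $16,000.00 × [1 − (1+0.109)^−6] / 0.109 = 67884.04830
Perpetuity value at year 6: $123,000.00 / 0.109 = 1128440.36697
PV of perpetuity: 1128440.36697 / (1+0.109)^6 = 606581.74566
Total PV = 67884.04830 + 606581.74566 = 674465.79396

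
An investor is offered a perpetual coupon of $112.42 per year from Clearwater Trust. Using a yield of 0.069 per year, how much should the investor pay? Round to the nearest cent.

$1629.28

Level perpetuity: PV = C / r = $112.42 / 0.069 = $1,629.28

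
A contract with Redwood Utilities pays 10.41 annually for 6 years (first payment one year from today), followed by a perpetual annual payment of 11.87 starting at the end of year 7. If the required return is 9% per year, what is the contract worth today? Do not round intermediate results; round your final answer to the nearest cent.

125.34

PV of 6-year annuity: 10.41 × [1 − (1+0.09)^−6] / 0.09 = 46.69841
Perpetuity value at year 6: 11.87 / 0.09 = 131.88889
PV of perpetuity: 131.88889 / (1+0.09)^6 = 78.64104
Total PV = 46.69841 + 78.64104 = 125.33945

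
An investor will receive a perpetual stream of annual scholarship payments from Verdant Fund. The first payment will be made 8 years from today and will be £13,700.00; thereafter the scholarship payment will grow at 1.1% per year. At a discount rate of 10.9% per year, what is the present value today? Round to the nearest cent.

Value at end of year 7: C₁ / (r − g) = £13,700.00 / (0.109 − 0.011) = £139,795.9184
Discount to today: PV = £139,795.9184 / (1 + 0.109)^7 = £139,795.9184 / 2.063103 = £67,760.04

£67760.04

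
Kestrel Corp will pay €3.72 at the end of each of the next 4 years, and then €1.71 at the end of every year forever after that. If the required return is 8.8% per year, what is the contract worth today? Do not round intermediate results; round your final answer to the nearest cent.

PV of 4-year annuity: €3.72 × [1 − (1+0.088)^−4] / 0.088 = 12.10485
Perpetuity value at year 4: €1.71 / 0.088 = 19.43182
PV of perpetuity: 19.43182 / (1+0.088)^4 = 13.86749
Total PV = 12.10485 + 13.86749 = 25.97234

€25.97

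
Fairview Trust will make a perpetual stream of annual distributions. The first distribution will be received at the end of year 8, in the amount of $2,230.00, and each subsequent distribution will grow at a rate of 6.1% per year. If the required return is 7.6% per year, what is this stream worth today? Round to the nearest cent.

Value at end of year 7: C₁ / (r − g) = $2,230.00 / (0.076 − 0.061) = $148,666.6667
Discount to today: PV = $148,666.6667 / (1 + 0.076)^7 = $148,666.6667 / 1.669882 = $89,028.22

$89028.22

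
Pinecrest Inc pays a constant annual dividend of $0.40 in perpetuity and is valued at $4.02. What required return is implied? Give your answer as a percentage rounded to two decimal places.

9.95%

P = C/r ⇒ r = C/P = $0.40/$4.02 = 0.099502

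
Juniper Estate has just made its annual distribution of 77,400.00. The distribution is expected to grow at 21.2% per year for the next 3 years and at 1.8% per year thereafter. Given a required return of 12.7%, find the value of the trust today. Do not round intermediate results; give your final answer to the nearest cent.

1168100.10

D_1 = 93808.80000
D_2 = 113696.26560
D_3 = 137799.87391
Terminal value at year 3: TV = D_3×(1+g_2)/(r−g_2) = 140280.27164/0.109 = 1286974.96915
P_0 = D_1/(1+r)^1 + D_2/(1+r)^2 + D_3/(1+r)^3 + TV/(1+r)^3
    = 83237.62201 + 89515.52606 + 96266.91889 + 899080.03144 = 1168100.09839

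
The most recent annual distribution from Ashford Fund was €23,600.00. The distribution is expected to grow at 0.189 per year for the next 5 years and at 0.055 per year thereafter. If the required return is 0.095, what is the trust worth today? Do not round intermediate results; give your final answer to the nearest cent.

€1091699.41

D_1 = 28060.40000
D_2 = 33363.81560
D_3 = 39669.57675
D_4 = 47167.12675
D_5 = 56081.71371
Terminal value at year 5: TV = D_5×(1+g_2)/(r−g_2) = 59166.20796/0.04 = 1479155.19911
P_0 = D_1/(1+r)^1 + D_2/(1+r)^2 + D_3/(1+r)^3 + D_4/(1+r)^4 + D_5/(1+r)^5 + TV/(1+r)^5
    = 25625.93607 + 27825.78812 + 30214.48591 + 32808.24087 + 35624.65607 + 939600.30372 = 1091699.41076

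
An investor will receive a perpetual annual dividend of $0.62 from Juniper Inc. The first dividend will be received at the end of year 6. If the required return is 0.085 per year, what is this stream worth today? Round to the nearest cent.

$4.85

Value at end of year 5: C / r = $0.62 / 0.085 = $7.2941
Discount to today: PV = $7.2941 / (1 + 0.085)^5 = $7.2941 / 1.503657 = $4.85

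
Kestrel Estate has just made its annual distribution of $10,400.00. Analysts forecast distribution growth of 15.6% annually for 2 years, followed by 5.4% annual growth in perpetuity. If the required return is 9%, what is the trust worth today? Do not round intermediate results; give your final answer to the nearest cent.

D_1 = 12022.40000
D_2 = 13897.89440
Terminal value at year 2: TV = D_2×(1+g_2)/(r−g_2) = 14648.38070/0.036 = 406899.46382
P_0 = D_1/(1+r)^1 + D_2/(1+r)^2 + TV/(1+r)^2
    = 11029.72477 + 11697.57967 + 342479.13797 = 365206.44241

$365206.44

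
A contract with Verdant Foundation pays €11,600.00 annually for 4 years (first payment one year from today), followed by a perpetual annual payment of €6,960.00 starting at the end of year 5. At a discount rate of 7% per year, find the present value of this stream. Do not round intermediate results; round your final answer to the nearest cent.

PV of 4-year annuity: €11,600.00 × [1 − (1+0.07)^−4] / 0.07 = 39291.65057
Perpetuity value at year 4: €6,960.00 / 0.07 = 99428.57143
PV of perpetuity: 99428.57143 / (1+0.07)^4 = 75853.58108
Total PV = 39291.65057 + 75853.58108 = 115145.23166

€115145.23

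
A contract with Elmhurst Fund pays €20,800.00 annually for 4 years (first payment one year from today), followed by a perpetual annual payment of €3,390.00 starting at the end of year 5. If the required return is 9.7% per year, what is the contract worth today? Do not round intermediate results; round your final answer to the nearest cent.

€90496.12

PV of 4-year annuity: €20,800.00 × [1 − (1+0.097)^−4] / 0.097 = 66363.66680
Perpetuity value at year 4: €3,390.00 / 0.097 = 34948.45361
PV of perpetuity: 34948.45361 / (1+0.097)^4 = 24132.45214
Total PV = 66363.66680 + 24132.45214 = 90496.11894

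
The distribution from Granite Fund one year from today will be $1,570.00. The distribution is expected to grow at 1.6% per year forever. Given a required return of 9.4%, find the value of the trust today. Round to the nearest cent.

Growing perpetuity: P = D₁ / (r − g) = $1,570.0000 / (0.094 − 0.016) = $20,128.21

$20128.21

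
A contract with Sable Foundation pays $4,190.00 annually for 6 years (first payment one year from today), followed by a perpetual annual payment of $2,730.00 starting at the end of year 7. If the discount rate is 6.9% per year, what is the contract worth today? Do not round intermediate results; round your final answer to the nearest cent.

PV of 6-year annuity: $4,190.00 × [1 − (1+0.069)^−6] / 0.069 = 20033.60601
Perpetuity value at year 6: $2,730.00 / 0.069 = 39565.21739
PV of perpetuity: 39565.21739 / (1+0.069)^6 = 26512.29510
Total PV = 20033.60601 + 26512.29510 = 46545.90111

$46545.90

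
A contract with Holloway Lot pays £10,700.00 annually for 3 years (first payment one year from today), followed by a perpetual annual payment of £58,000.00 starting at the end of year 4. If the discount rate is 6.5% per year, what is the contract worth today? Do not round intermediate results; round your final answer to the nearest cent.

£767034.80

PV of 3-year annuity: £10,700.00 × [1 − (1+0.065)^−3] / 0.065 = 28338.68796
Perpetuity value at year 3: £58,000.00 / 0.065 = 892307.69231
PV of perpetuity: 892307.69231 / (1+0.065)^3 = 738696.11269
Total PV = 28338.68796 + 738696.11269 = 767034.80065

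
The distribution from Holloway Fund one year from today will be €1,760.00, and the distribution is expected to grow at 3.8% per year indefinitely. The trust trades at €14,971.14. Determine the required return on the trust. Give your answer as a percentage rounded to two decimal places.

P = D₁/(r − g) ⇒ r = D₁/P + g = €1,760.0000/€14,971.14 + 0.038 = 0.117560 + 0.038 = 0.155560

15.56%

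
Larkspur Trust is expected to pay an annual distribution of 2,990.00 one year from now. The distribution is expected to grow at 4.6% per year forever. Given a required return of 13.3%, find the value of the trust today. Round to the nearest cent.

Growing perpetuity: P = D₁ / (r − g) = 2,990.0000 / (0.133 − 0.046) = 34,367.82

34367.82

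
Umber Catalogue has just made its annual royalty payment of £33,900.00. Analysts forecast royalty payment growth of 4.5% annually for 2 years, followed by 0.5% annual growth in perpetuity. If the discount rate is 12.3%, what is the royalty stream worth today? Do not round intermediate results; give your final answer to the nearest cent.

£310909.46

D_1 = 35425.50000
D_2 = 37019.64750
Terminal value at year 2: TV = D_2×(1+g_2)/(r−g_2) = 37204.74574/0.118 = 315294.45540
P_0 = D_1/(1+r)^1 + D_2/(1+r)^2 + TV/(1+r)^2
    = 31545.41407 + 29354.37017 + 250009.67816 = 310909.46240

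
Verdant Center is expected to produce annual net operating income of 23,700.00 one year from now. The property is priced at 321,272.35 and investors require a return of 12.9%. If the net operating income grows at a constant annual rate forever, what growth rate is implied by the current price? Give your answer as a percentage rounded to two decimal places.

P = D₁/(r−g) ⇒ g = r − D₁/P = 0.129 − 23,700.00/321,272.35 = 0.055231

5.52%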